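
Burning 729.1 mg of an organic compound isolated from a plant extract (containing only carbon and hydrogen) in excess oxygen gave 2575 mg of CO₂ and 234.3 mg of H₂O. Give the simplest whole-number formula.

C9H4

mol C = 2.575 g CO₂ ÷ 44.009 g/mol = 0.058511 mol
mol H = 2 × 0.2343 g H₂O ÷ 18.015 g/mol = 0.026012 mol
Divide by the smallest (0.026012 mol): C 2.249, H 1.000
Multiplying each by 4 gives whole numbers: C 9.00, H 4.00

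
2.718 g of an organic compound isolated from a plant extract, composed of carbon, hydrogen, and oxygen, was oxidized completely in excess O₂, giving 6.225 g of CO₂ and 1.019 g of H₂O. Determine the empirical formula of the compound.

mol C = 6.225 g CO₂ ÷ 44.009 g/mol = 0.14145 mol
mol H = 2 × 1.019 g H₂O ÷ 18.015 g/mol = 0.11313 mol
mass O = 2.718 − (1.6989 + 0.11403) = 0.90503 g → mol O = 0.90503 ÷ 15.999 = 0.056568 mol
Divide by the smallest (0.056568 mol): C 2.501, H 2.000, O 1.000
Multiplying each by 2 gives whole numbers: C 5.00, H 4.00, O 2.00

C5H4O2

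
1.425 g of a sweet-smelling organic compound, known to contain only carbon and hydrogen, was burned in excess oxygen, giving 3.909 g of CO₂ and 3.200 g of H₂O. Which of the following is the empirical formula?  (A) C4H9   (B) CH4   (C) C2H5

(B) CH4

mol C = 3.909 g CO₂ ÷ 44.009 g/mol = 0.088823 mol
mol H = 2 × 3.200 g H₂O ÷ 18.015 g/mol = 0.35526 mol
Divide by the smallest (0.088823 mol): C 1.000, H 4.000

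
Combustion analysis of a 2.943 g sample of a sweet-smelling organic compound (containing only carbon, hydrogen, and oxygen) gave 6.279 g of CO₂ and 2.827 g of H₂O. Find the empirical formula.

mol C = 6.279 g CO₂ ÷ 44.009 g/mol = 0.14268 mol
mol H = 2 × 2.827 g H₂O ÷ 18.015 g/mol = 0.31385 mol
mass O = 2.943 − (1.7137 + 0.31636) = 0.91297 g → mol O = 0.91297 ÷ 15.999 = 0.057064 mol
Divide by the smallest (0.057064 mol): C 2.500, H 5.500, O 1.000
Multiplying each by 2 gives whole numbers: C 5.00, H 11.00, O 2.00

C5H11O2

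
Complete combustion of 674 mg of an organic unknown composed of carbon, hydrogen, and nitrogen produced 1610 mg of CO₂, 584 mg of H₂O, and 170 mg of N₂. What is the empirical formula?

C9H16N3

mol C = 1.61 g CO₂ ÷ 44.009 g/mol = 0.03658 mol
mol H = 2 × 0.584 g H₂O ÷ 18.015 g/mol = 0.06483 mol
mol N = 2 × 0.170 g N₂ ÷ 28.014 g/mol = 0.01214 mol
Divide by the smallest (0.01214 mol): C 3.014, H 5.342, N 1.000
Multiplying each by 3 gives whole numbers: C 9.04, H 16.03, N 3.00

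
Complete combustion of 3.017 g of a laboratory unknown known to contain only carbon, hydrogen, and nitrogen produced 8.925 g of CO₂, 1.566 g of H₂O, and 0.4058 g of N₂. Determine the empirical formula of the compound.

mol C = 8.925 g CO₂ ÷ 44.009 g/mol = 0.20280 mol
mol H = 2 × 1.566 g H₂O ÷ 18.015 g/mol = 0.17386 mol
mol N = 2 × 0.4058 g N₂ ÷ 28.014 g/mol = 0.028971 mol
Divide by the smallest (0.028971 mol): C 7.000, H 6.001, N 1.000

C7H6N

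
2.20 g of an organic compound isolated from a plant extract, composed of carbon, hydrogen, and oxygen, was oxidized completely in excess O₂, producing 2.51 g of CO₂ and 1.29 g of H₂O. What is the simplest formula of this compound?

mol C = 2.51 g CO₂ ÷ 44.009 g/mol = 0.05703 mol
mol H = 2 × 1.29 g H₂O ÷ 18.015 g/mol = 0.1432 mol
mass O = 2.20 − (0.6850 + 0.1444) = 1.371 g → mol O = 1.371 ÷ 15.999 = 0.08567 mol
Divide by the smallest (0.05703 mol): C 1.000, H 2.511, O 1.502
Multiplying each by 2 gives whole numbers: C 2.00, H 5.02, O 3.00

C2H5O3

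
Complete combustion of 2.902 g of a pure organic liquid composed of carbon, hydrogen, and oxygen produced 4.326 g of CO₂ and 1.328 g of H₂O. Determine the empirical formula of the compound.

mol C = 4.326 g CO₂ ÷ 44.009 g/mol = 0.098298 mol
mol H = 2 × 1.328 g H₂O ÷ 18.015 g/mol = 0.14743 mol
mass O = 2.902 − (1.1807 + 0.14861) = 1.5727 g → mol O = 1.5727 ÷ 15.999 = 0.098302 mol
Divide by the smallest (0.098298 mol): C 1.000, H 1.500, O 1.000
Multiplying each by 2 gives whole numbers: C 2.00, H 3.00, O 2.00

C2H3O2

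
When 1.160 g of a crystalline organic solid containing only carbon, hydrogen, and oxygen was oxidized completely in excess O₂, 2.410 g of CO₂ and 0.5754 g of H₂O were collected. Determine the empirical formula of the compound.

mol C = 2.410 g CO₂ ÷ 44.009 g/mol = 0.054762 mol
mol H = 2 × 0.5754 g H₂O ÷ 18.015 g/mol = 0.063880 mol
mass O = 1.160 − (0.65774 + 0.064391) = 0.43787 g → mol O = 0.43787 ÷ 15.999 = 0.027368 mol
Divide by the smallest (0.027368 mol): C 2.001, H 2.334, O 1.000
Multiplying each by 3 gives whole numbers: C 6.00, H 7.00, O 3.00

C6H7O3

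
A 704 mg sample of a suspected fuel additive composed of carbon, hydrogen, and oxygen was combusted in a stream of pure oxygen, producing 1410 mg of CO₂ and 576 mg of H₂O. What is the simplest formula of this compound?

mol C = 1.41 g CO₂ ÷ 44.009 g/mol = 0.03204 mol
mol H = 2 × 0.576 g H₂O ÷ 18.015 g/mol = 0.06395 mol
mass O = 0.704 − (0.3848 + 0.06446) = 0.2547 g → mol O = 0.2547 ÷ 15.999 = 0.01592 mol
Divide by the smallest (0.01592 mol): C 2.012, H 4.016, O 1.000

C2H4O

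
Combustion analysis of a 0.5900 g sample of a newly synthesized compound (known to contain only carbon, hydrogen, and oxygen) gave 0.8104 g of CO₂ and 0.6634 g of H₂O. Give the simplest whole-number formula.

CH4O

mol C = 0.8104 g CO₂ ÷ 44.009 g/mol = 0.018414 mol
mol H = 2 × 0.6634 g H₂O ÷ 18.015 g/mol = 0.073650 mol
mass O = 0.5900 − (0.22118 + 0.074239) = 0.29459 g → mol O = 0.29459 ÷ 15.999 = 0.018413 mol
Divide by the smallest (0.018413 mol): C 1.000, H 4.000, O 1.000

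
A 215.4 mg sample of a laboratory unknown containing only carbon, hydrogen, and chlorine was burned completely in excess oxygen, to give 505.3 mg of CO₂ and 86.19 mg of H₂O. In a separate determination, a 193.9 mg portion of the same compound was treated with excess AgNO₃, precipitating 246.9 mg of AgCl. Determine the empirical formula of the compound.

C6H5Cl

mol C = 0.5053 g CO₂ ÷ 44.009 g/mol = 0.011482 mol
mol H = 2 × 0.08619 g H₂O ÷ 18.015 g/mol = 0.0095687 mol
From the AgCl data: mol Cl per gram of compound = (0.2469 ÷ 143.318) ÷ 0.1939 = 0.0088847 mol/g, so in the 0.2154 g combustion sample mol Cl = 0.0019138 mol
Divide by the smallest (0.0019138 mol): C 6.000, H 5.000, Cl 1.000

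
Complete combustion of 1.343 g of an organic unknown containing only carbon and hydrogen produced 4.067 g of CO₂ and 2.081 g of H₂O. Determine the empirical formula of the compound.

C2H5

mol C = 4.067 g CO₂ ÷ 44.009 g/mol = 0.092413 mol
mol H = 2 × 2.081 g H₂O ÷ 18.015 g/mol = 0.23103 mol
Divide by the smallest (0.092413 mol): C 1.000, H 2.500
Multiplying each by 2 gives whole numbers: C 2.00, H 5.00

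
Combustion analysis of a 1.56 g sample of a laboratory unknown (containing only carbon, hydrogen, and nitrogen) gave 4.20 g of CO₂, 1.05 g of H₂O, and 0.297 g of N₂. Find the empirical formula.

C9H11N2

mol C = 4.20 g CO₂ ÷ 44.009 g/mol = 0.09544 mol
mol H = 2 × 1.05 g H₂O ÷ 18.015 g/mol = 0.1166 mol
mol N = 2 × 0.297 g N₂ ÷ 28.014 g/mol = 0.02120 mol
Divide by the smallest (0.02120 mol): C 4.501, H 5.498, N 1.000
Multiplying each by 2 gives whole numbers: C 9.00, H 11.00, N 2.00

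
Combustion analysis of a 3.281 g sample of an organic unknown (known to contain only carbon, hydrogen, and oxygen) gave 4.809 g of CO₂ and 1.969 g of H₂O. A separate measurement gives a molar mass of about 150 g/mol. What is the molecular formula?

C5H10O5

mol C = 4.809 g CO₂ ÷ 44.009 g/mol = 0.10927 mol
mol H = 2 × 1.969 g H₂O ÷ 18.015 g/mol = 0.21860 mol
mass O = 3.281 − (1.3125 + 0.22034) = 1.7482 g → mol O = 1.7482 ÷ 15.999 = 0.10927 mol
Divide by the smallest (0.10927 mol): C 1.000, H 2.001, O 1.000
Empirical formula: CH2O
Empirical-formula mass = 30.03 g/mol; 150 ÷ 30.03 ≈ 5, so the molecular formula is C5H10O5.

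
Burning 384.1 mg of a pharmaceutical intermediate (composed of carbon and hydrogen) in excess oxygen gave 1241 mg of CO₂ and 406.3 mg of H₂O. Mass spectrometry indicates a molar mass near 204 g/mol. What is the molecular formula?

C15H24

mol C = 1.241 g CO₂ ÷ 44.009 g/mol = 0.028199 mol
mol H = 2 × 0.4063 g H₂O ÷ 18.015 g/mol = 0.045107 mol
Divide by the smallest (0.028199 mol): C 1.000, H 1.600
Multiplying each by 5 gives whole numbers: C 5.00, H 8.00
Empirical formula: C5H8
Empirical-formula mass = 68.12 g/mol; 204 ÷ 68.12 ≈ 3, so the molecular formula is C15H24.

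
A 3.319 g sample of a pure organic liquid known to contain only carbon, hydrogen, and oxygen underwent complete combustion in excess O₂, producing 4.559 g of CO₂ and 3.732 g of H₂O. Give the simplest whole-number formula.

mol C = 4.559 g CO₂ ÷ 44.009 g/mol = 0.10359 mol
mol H = 2 × 3.732 g H₂O ÷ 18.015 g/mol = 0.41432 mol
mass O = 3.319 − (1.2442 + 0.41764) = 1.6571 g → mol O = 1.6571 ÷ 15.999 = 0.10358 mol
Divide by the smallest (0.10358 mol): C 1.000, H 4.000, O 1.000

CH4O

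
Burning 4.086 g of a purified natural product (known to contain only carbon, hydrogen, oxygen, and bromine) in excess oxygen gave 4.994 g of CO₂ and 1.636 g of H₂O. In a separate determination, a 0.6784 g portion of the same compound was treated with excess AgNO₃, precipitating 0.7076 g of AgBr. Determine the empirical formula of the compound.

C5H8BrO2

mol C = 4.994 g CO₂ ÷ 44.009 g/mol = 0.11348 mol
mol H = 2 × 1.636 g H₂O ÷ 18.015 g/mol = 0.18163 mol
From the AgBr data: mol Br per gram of compound = (0.7076 ÷ 187.772) ÷ 0.6784 = 0.0055548 mol/g, so in the 4.086 g combustion sample mol Br = 0.022697 mol
mass O = 4.086 − (1.3630 + 0.18308 + 1.8136) = 0.72637 g → mol O = 0.72637 ÷ 15.999 = 0.045401 mol
Divide by the smallest (0.022697 mol): C 5.000, H 8.002, Br 1.000, O 2.000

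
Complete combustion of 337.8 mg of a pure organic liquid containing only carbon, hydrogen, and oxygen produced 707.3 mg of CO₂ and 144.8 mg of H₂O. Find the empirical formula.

C2H2O

mol C = 0.7073 g CO₂ ÷ 44.009 g/mol = 0.016072 mol
mol H = 2 × 0.1448 g H₂O ÷ 18.015 g/mol = 0.016075 mol
mass O = 0.3378 − (0.19304 + 0.016204) = 0.12856 g → mol O = 0.12856 ÷ 15.999 = 0.0080354 mol
Divide by the smallest (0.0080354 mol): C 2.000, H 2.001, O 1.000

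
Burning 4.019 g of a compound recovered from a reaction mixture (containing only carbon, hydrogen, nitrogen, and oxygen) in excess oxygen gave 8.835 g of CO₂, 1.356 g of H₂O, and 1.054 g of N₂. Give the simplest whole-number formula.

C8H6N3O

mol C = 8.835 g CO₂ ÷ 44.009 g/mol = 0.20075 mol
mol H = 2 × 1.356 g H₂O ÷ 18.015 g/mol = 0.15054 mol
mol N = 2 × 1.054 g N₂ ÷ 28.014 g/mol = 0.075248 mol
mass O = 4.019 − (2.4113 + 0.15175 + 1.0540) = 0.40199 g → mol O = 0.40199 ÷ 15.999 = 0.025126 mol
Divide by the smallest (0.025126 mol): C 7.990, H 5.991, N 2.995, O 1.000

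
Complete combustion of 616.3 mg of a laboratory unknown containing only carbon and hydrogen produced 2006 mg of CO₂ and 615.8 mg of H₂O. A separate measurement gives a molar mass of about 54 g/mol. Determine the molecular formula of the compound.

C4H6

mol C = 2.006 g CO₂ ÷ 44.009 g/mol = 0.045582 mol
mol H = 2 × 0.6158 g H₂O ÷ 18.015 g/mol = 0.068365 mol
Divide by the smallest (0.045582 mol): C 1.000, H 1.500
Multiplying each by 2 gives whole numbers: C 2.00, H 3.00
Empirical formula: C2H3
Empirical-formula mass = 27.05 g/mol; 54 ÷ 27.05 ≈ 2, so the molecular formula is C4H6.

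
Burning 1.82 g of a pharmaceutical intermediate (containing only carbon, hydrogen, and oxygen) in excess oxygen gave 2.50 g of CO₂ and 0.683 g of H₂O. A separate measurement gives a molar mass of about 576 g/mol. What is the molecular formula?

C18H24O21

mol C = 2.50 g CO₂ ÷ 44.009 g/mol = 0.05681 mol
mol H = 2 × 0.683 g H₂O ÷ 18.015 g/mol = 0.07583 mol
mass O = 1.82 − (0.6823 + 0.07643) = 1.061 g → mol O = 1.061 ÷ 15.999 = 0.06633 mol
Divide by the smallest (0.05681 mol): C 1.000, H 1.335, O 1.168
Multiplying each by 6 gives whole numbers: C 6.00, H 8.01, O 7.01
Empirical formula: C6H8O7
Empirical-formula mass = 192.12 g/mol; 576 ÷ 192.12 ≈ 3, so the molecular formula is C18H24O21.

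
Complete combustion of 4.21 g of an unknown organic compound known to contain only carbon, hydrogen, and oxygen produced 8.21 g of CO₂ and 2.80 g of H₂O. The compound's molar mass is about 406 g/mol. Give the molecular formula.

C18H30O10

mol C = 8.21 g CO₂ ÷ 44.009 g/mol = 0.1866 mol
mol H = 2 × 2.80 g H₂O ÷ 18.015 g/mol = 0.3109 mol
mass O = 4.21 − (2.241 + 0.3133) = 1.656 g → mol O = 1.656 ÷ 15.999 = 0.1035 mol
Divide by the smallest (0.1035 mol): C 1.802, H 3.003, O 1.000
Multiplying each by 5 gives whole numbers: C 9.01, H 15.02, O 5.00
Empirical formula: C9H15O5
Empirical-formula mass = 203.21 g/mol; 406 ÷ 203.21 ≈ 2, so the molecular formula is C18H30O10.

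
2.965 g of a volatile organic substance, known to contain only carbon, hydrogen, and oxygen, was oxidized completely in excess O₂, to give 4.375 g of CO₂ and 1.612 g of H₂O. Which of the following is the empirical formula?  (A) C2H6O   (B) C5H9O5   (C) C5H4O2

(B) C5H9O5

mol C = 4.375 g CO₂ ÷ 44.009 g/mol = 0.099411 mol
mol H = 2 × 1.612 g H₂O ÷ 18.015 g/mol = 0.17896 mol
mass O = 2.965 − (1.1940 + 0.18039) = 1.5906 g → mol O = 1.5906 ÷ 15.999 = 0.099417 mol
Divide by the smallest (0.099411 mol): C 1.000, H 1.800, O 1.000
Multiplying each by 5 gives whole numbers: C 5.00, H 9.00, O 5.00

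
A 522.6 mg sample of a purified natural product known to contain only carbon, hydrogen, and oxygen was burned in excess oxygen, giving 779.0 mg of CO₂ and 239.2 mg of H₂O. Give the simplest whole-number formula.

mol C = 0.7790 g CO₂ ÷ 44.009 g/mol = 0.017701 mol
mol H = 2 × 0.2392 g H₂O ÷ 18.015 g/mol = 0.026556 mol
mass O = 0.5226 − (0.21261 + 0.026768) = 0.28323 g → mol O = 0.28323 ÷ 15.999 = 0.017703 mol
Divide by the smallest (0.017701 mol): C 1.000, H 1.500, O 1.000
Multiplying each by 2 gives whole numbers: C 2.00, H 3.00, O 2.00

C2H3O2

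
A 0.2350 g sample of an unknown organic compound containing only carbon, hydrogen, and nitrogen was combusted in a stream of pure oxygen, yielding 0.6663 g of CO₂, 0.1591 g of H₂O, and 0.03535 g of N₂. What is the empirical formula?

mol C = 0.6663 g CO₂ ÷ 44.009 g/mol = 0.015140 mol
mol H = 2 × 0.1591 g H₂O ÷ 18.015 g/mol = 0.017663 mol
mol N = 2 × 0.03535 g N₂ ÷ 28.014 g/mol = 0.0025237 mol
Divide by the smallest (0.0025237 mol): C 5.999, H 6.999, N 1.000

C6H7N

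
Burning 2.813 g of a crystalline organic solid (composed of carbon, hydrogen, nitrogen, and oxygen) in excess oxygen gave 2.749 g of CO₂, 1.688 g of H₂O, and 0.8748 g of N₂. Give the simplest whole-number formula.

mol C = 2.749 g CO₂ ÷ 44.009 g/mol = 0.062464 mol
mol H = 2 × 1.688 g H₂O ÷ 18.015 g/mol = 0.18740 mol
mol N = 2 × 0.8748 g N₂ ÷ 28.014 g/mol = 0.062454 mol
mass O = 2.813 − (0.75026 + 0.18890 + 0.87480) = 0.99904 g → mol O = 0.99904 ÷ 15.999 = 0.062444 mol
Divide by the smallest (0.062444 mol): C 1.000, H 3.001, N 1.000, O 1.000

CH3NO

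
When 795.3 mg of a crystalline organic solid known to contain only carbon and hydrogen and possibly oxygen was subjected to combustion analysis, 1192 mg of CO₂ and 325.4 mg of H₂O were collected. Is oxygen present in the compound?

mol C = 1.192 g CO₂ ÷ 44.009 g/mol = 0.027085 mol
mol H = 2 × 0.3254 g H₂O ÷ 18.015 g/mol = 0.036125 mol
C and H account for only 0.36174 g of the 0.7953 g sample; the remaining 0.43356 g must be oxygen.

yes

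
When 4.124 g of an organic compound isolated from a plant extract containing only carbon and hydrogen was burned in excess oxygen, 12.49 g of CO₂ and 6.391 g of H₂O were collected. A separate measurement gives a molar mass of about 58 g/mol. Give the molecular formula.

mol C = 12.49 g CO₂ ÷ 44.009 g/mol = 0.28381 mol
mol H = 2 × 6.391 g H₂O ÷ 18.015 g/mol = 0.70952 mol
Divide by the smallest (0.28381 mol): C 1.000, H 2.500
Multiplying each by 2 gives whole numbers: C 2.00, H 5.00
Empirical formula: C2H5
Empirical-formula mass = 29.06 g/mol; 58 ÷ 29.06 ≈ 2, so the molecular formula is C4H10.

C4H10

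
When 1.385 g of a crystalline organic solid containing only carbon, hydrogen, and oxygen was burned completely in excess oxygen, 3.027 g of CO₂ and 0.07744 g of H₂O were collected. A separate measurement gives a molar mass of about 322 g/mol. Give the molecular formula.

mol C = 3.027 g CO₂ ÷ 44.009 g/mol = 0.068781 mol
mol H = 2 × 0.07744 g H₂O ÷ 18.015 g/mol = 0.0085973 mol
mass O = 1.385 − (0.82613 + 0.0086661) = 0.55020 g → mol O = 0.55020 ÷ 15.999 = 0.034390 mol
Divide by the smallest (0.0085973 mol): C 8.000, H 1.000, O 4.000
Empirical formula: C8HO4
Empirical-formula mass = 161.09 g/mol; 322 ÷ 161.09 ≈ 2, so the molecular formula is C16H2O8.

C16H2O8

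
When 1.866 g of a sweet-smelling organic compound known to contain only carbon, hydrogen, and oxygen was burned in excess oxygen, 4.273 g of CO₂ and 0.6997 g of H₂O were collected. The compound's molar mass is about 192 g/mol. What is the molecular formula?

C10H8O4

mol C = 4.273 g CO₂ ÷ 44.009 g/mol = 0.097094 mol
mol H = 2 × 0.6997 g H₂O ÷ 18.015 g/mol = 0.077680 mol
mass O = 1.866 − (1.1662 + 0.078301) = 0.62151 g → mol O = 0.62151 ÷ 15.999 = 0.038847 mol
Divide by the smallest (0.038847 mol): C 2.499, H 2.000, O 1.000
Multiplying each by 2 gives whole numbers: C 5.00, H 4.00, O 2.00
Empirical formula: C5H4O2
Empirical-formula mass = 96.08 g/mol; 192 ÷ 96.08 ≈ 2, so the molecular formula is C10H8O4.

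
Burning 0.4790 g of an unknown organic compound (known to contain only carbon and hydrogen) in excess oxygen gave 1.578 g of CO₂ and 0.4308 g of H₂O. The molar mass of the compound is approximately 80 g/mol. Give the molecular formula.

mol C = 1.578 g CO₂ ÷ 44.009 g/mol = 0.035856 mol
mol H = 2 × 0.4308 g H₂O ÷ 18.015 g/mol = 0.047827 mol
Divide by the smallest (0.035856 mol): C 1.000, H 1.334
Multiplying each by 3 gives whole numbers: C 3.00, H 4.00
Empirical formula: C3H4
Empirical-formula mass = 40.06 g/mol; 80 ÷ 40.06 ≈ 2, so the molecular formula is C6H8.

C6H8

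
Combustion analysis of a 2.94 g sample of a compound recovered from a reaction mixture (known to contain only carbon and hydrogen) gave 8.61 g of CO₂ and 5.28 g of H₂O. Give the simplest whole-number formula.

CH3

mol C = 8.61 g CO₂ ÷ 44.009 g/mol = 0.1956 mol
mol H = 2 × 5.28 g H₂O ÷ 18.015 g/mol = 0.5862 mol
Divide by the smallest (0.1956 mol): C 1.000, H 2.996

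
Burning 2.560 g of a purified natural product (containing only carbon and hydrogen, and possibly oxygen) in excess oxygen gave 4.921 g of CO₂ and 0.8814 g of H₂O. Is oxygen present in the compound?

yes

mol C = 4.921 g CO₂ ÷ 44.009 g/mol = 0.11182 mol
mol H = 2 × 0.8814 g H₂O ÷ 18.015 g/mol = 0.097852 mol
C and H account for only 1.4417 g of the 2.560 g sample; the remaining 1.1183 g must be oxygen.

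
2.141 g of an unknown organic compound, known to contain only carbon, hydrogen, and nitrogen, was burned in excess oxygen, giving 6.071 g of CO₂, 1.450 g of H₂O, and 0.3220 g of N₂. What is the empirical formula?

C6H7N

mol C = 6.071 g CO₂ ÷ 44.009 g/mol = 0.13795 mol
mol H = 2 × 1.450 g H₂O ÷ 18.015 g/mol = 0.16098 mol
mol N = 2 × 0.3220 g N₂ ÷ 28.014 g/mol = 0.022989 mol
Divide by the smallest (0.022989 mol): C 6.001, H 7.002, N 1.000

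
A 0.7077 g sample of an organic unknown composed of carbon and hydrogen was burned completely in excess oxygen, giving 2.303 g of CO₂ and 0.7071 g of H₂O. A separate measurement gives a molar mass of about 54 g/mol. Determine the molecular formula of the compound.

mol C = 2.303 g CO₂ ÷ 44.009 g/mol = 0.052330 mol
mol H = 2 × 0.7071 g H₂O ÷ 18.015 g/mol = 0.078501 mol
Divide by the smallest (0.052330 mol): C 1.000, H 1.500
Multiplying each by 2 gives whole numbers: C 2.00, H 3.00
Empirical formula: C2H3
Empirical-formula mass = 27.05 g/mol; 54 ÷ 27.05 ≈ 2, so the molecular formula is C4H6.

C4H6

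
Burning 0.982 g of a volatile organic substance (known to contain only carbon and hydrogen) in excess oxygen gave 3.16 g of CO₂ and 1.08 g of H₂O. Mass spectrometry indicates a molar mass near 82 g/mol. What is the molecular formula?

mol C = 3.16 g CO₂ ÷ 44.009 g/mol = 0.07180 mol
mol H = 2 × 1.08 g H₂O ÷ 18.015 g/mol = 0.1199 mol
Divide by the smallest (0.07180 mol): C 1.000, H 1.670
Multiplying each by 3 gives whole numbers: C 3.00, H 5.01
Empirical formula: C3H5
Empirical-formula mass = 41.07 g/mol; 82 ÷ 41.07 ≈ 2, so the molecular formula is C6H10.

C6H10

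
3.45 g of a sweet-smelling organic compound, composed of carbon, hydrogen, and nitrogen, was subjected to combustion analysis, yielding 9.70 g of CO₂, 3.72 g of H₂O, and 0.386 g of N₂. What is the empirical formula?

C8H15N

mol C = 9.70 g CO₂ ÷ 44.009 g/mol = 0.2204 mol
mol H = 2 × 3.72 g H₂O ÷ 18.015 g/mol = 0.4130 mol
mol N = 2 × 0.386 g N₂ ÷ 28.014 g/mol = 0.02756 mol
Divide by the smallest (0.02756 mol): C 7.998, H 14.986, N 1.000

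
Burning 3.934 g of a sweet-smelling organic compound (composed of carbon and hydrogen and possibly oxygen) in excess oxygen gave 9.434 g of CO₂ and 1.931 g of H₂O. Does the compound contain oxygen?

mol C = 9.434 g CO₂ ÷ 44.009 g/mol = 0.21437 mol
mol H = 2 × 1.931 g H₂O ÷ 18.015 g/mol = 0.21438 mol
C and H account for only 2.7908 g of the 3.934 g sample; the remaining 1.1432 g must be oxygen.

yes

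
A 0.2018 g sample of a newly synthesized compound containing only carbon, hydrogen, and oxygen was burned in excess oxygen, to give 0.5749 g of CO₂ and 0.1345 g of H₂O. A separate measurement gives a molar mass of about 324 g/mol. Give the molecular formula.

mol C = 0.5749 g CO₂ ÷ 44.009 g/mol = 0.013063 mol
mol H = 2 × 0.1345 g H₂O ÷ 18.015 g/mol = 0.014932 mol
mass O = 0.2018 − (0.15690 + 0.015051) = 0.029846 g → mol O = 0.029846 ÷ 15.999 = 0.0018655 mol
Divide by the smallest (0.0018655 mol): C 7.003, H 8.004, O 1.000
Empirical formula: C7H8O
Empirical-formula mass = 108.14 g/mol; 324 ÷ 108.14 ≈ 3, so the molecular formula is C21H24O3.

C21H24O3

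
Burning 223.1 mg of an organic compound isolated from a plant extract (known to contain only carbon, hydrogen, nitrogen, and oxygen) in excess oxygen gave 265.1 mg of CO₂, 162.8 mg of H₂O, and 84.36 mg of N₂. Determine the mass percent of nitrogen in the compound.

mol C = 0.2651 g CO₂ ÷ 44.009 g/mol = 0.0060238 mol
mol H = 2 × 0.1628 g H₂O ÷ 18.015 g/mol = 0.018074 mol
mol N = 2 × 0.08436 g N₂ ÷ 28.014 g/mol = 0.0060227 mol
mass O = 0.2231 − (0.072351 + 0.018218 + 0.084360) = 0.048170 g → mol O = 0.048170 ÷ 15.999 = 0.0030108 mol
mass % N = 0.084360 g ÷ 0.2231 g × 100%

37.81%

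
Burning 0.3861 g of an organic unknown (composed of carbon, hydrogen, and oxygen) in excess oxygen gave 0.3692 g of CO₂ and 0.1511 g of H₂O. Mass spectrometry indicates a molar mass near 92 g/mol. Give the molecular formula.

mol C = 0.3692 g CO₂ ÷ 44.009 g/mol = 0.0083892 mol
mol H = 2 × 0.1511 g H₂O ÷ 18.015 g/mol = 0.016775 mol
mass O = 0.3861 − (0.10076 + 0.016909) = 0.26843 g → mol O = 0.26843 ÷ 15.999 = 0.016778 mol
Divide by the smallest (0.0083892 mol): C 1.000, H 2.000, O 2.000
Empirical formula: CH2O2
Empirical-formula mass = 46.02 g/mol; 92 ÷ 46.02 ≈ 2, so the molecular formula is C2H4O4.

C2H4O4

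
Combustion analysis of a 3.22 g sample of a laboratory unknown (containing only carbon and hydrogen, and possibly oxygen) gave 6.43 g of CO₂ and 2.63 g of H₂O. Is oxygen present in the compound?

yes

mol C = 6.43 g CO₂ ÷ 44.009 g/mol = 0.1461 mol
mol H = 2 × 2.63 g H₂O ÷ 18.015 g/mol = 0.2920 mol
C and H account for only 2.049 g of the 3.22 g sample; the remaining 1.171 g must be oxygen.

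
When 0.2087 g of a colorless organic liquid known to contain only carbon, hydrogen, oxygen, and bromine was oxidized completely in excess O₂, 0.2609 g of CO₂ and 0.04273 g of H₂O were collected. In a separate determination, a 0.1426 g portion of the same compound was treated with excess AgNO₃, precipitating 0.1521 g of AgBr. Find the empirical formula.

C5H4BrO2

mol C = 0.2609 g CO₂ ÷ 44.009 g/mol = 0.0059283 mol
mol H = 2 × 0.04273 g H₂O ÷ 18.015 g/mol = 0.0047438 mol
From the AgBr data: mol Br per gram of compound = (0.1521 ÷ 187.772) ÷ 0.1426 = 0.0056804 mol/g, so in the 0.2087 g combustion sample mol Br = 0.0011855 mol
mass O = 0.2087 − (0.071205 + 0.0047818 + 0.094726) = 0.037987 g → mol O = 0.037987 ÷ 15.999 = 0.0023743 mol
Divide by the smallest (0.0011855 mol): C 5.001, H 4.002, Br 1.000, O 2.003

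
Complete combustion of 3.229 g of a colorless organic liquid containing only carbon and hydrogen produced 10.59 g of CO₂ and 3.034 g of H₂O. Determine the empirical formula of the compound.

mol C = 10.59 g CO₂ ÷ 44.009 g/mol = 0.24063 mol
mol H = 2 × 3.034 g H₂O ÷ 18.015 g/mol = 0.33683 mol
Divide by the smallest (0.24063 mol): C 1.000, H 1.400
Multiplying each by 5 gives whole numbers: C 5.00, H 7.00

C5H7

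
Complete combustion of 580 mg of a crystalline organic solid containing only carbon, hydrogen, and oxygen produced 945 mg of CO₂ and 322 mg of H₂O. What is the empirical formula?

mol C = 0.945 g CO₂ ÷ 44.009 g/mol = 0.02147 mol
mol H = 2 × 0.322 g H₂O ÷ 18.015 g/mol = 0.03575 mol
mass O = 0.580 − (0.2579 + 0.03603) = 0.2861 g → mol O = 0.2861 ÷ 15.999 = 0.01788 mol
Divide by the smallest (0.01788 mol): C 1.201, H 1.999, O 1.000
Multiplying each by 5 gives whole numbers: C 6.00, H 10.00, O 5.00

C6H10O5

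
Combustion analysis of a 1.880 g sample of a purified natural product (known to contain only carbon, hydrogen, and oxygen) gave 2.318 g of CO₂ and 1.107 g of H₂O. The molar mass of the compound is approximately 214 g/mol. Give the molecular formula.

C6H14O8

mol C = 2.318 g CO₂ ÷ 44.009 g/mol = 0.052671 mol
mol H = 2 × 1.107 g H₂O ÷ 18.015 g/mol = 0.12290 mol
mass O = 1.880 − (0.63263 + 0.12388) = 1.1235 g → mol O = 1.1235 ÷ 15.999 = 0.070222 mol
Divide by the smallest (0.052671 mol): C 1.000, H 2.333, O 1.333
Multiplying each by 3 gives whole numbers: C 3.00, H 7.00, O 4.00
Empirical formula: C3H7O4
Empirical-formula mass = 107.09 g/mol; 214 ÷ 107.09 ≈ 2, so the molecular formula is C6H14O8.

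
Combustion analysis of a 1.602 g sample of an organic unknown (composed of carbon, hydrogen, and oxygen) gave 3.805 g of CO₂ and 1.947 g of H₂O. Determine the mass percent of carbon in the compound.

64.82%

mol C = 3.805 g CO₂ ÷ 44.009 g/mol = 0.086460 mol
mol H = 2 × 1.947 g H₂O ÷ 18.015 g/mol = 0.21615 mol
mass O = 1.602 − (1.0385 + 0.21788) = 0.34565 g → mol O = 0.34565 ÷ 15.999 = 0.021605 mol
mass % C = 1.0385 g ÷ 1.602 g × 100%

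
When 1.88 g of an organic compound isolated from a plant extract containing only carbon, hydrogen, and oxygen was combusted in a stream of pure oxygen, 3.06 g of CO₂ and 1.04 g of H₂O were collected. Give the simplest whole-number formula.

mol C = 3.06 g CO₂ ÷ 44.009 g/mol = 0.06953 mol
mol H = 2 × 1.04 g H₂O ÷ 18.015 g/mol = 0.1155 mol
mass O = 1.88 − (0.8351 + 0.1164) = 0.9285 g → mol O = 0.9285 ÷ 15.999 = 0.05803 mol
Divide by the smallest (0.05803 mol): C 1.198, H 1.990, O 1.000
Multiplying each by 5 gives whole numbers: C 5.99, H 9.95, O 5.00

C6H10O5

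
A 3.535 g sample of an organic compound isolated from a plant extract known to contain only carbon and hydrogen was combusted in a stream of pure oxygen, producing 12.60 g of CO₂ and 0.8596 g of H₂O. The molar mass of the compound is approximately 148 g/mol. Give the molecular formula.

C12H4

mol C = 12.60 g CO₂ ÷ 44.009 g/mol = 0.28631 mol
mol H = 2 × 0.8596 g H₂O ÷ 18.015 g/mol = 0.095432 mol
Divide by the smallest (0.095432 mol): C 3.000, H 1.000
Empirical formula: C3H
Empirical-formula mass = 37.04 g/mol; 148 ÷ 37.04 ≈ 4, so the molecular formula is C12H4.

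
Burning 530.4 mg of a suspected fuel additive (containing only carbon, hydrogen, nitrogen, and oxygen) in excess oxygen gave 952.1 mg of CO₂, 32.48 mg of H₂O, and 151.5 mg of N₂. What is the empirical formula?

mol C = 0.9521 g CO₂ ÷ 44.009 g/mol = 0.021634 mol
mol H = 2 × 0.03248 g H₂O ÷ 18.015 g/mol = 0.0036059 mol
mol N = 2 × 0.1515 g N₂ ÷ 28.014 g/mol = 0.010816 mol
mass O = 0.5304 − (0.25985 + 0.0036347 + 0.15150) = 0.11542 g → mol O = 0.11542 ÷ 15.999 = 0.0072140 mol
Divide by the smallest (0.0036059 mol): C 6.000, H 1.000, N 3.000, O 2.001

C6HN3O2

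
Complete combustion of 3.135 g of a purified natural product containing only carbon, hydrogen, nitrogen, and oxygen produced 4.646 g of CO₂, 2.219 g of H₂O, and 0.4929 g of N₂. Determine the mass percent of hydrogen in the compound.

mol C = 4.646 g CO₂ ÷ 44.009 g/mol = 0.10557 mol
mol H = 2 × 2.219 g H₂O ÷ 18.015 g/mol = 0.24635 mol
mol N = 2 × 0.4929 g N₂ ÷ 28.014 g/mol = 0.035190 mol
mass O = 3.135 − (1.2680 + 0.24832 + 0.49290) = 1.1258 g → mol O = 1.1258 ÷ 15.999 = 0.070366 mol
mass % H = 0.24832 g ÷ 3.135 g × 100%

7.92%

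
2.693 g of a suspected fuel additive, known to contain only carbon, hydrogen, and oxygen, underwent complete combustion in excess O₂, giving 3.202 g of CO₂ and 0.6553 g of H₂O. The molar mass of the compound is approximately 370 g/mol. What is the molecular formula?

C10H10O15

mol C = 3.202 g CO₂ ÷ 44.009 g/mol = 0.072758 mol
mol H = 2 × 0.6553 g H₂O ÷ 18.015 g/mol = 0.072750 mol
mass O = 2.693 − (0.87389 + 0.073332) = 1.7458 g → mol O = 1.7458 ÷ 15.999 = 0.10912 mol
Divide by the smallest (0.072750 mol): C 1.000, H 1.000, O 1.500
Multiplying each by 2 gives whole numbers: C 2.00, H 2.00, O 3.00
Empirical formula: C2H2O3
Empirical-formula mass = 74.03 g/mol; 370 ÷ 74.03 ≈ 5, so the molecular formula is C10H10O15.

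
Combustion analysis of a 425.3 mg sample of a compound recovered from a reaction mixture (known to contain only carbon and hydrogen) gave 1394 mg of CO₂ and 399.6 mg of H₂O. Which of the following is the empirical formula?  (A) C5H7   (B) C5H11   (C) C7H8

(A) C5H7

mol C = 1.394 g CO₂ ÷ 44.009 g/mol = 0.031675 mol
mol H = 2 × 0.3996 g H₂O ÷ 18.015 g/mol = 0.044363 mol
Divide by the smallest (0.031675 mol): C 1.000, H 1.401
Multiplying each by 5 gives whole numbers: C 5.00, H 7.00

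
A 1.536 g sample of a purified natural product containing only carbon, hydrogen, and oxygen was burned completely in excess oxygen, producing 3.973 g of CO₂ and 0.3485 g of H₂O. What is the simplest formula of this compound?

C7H3O2

mol C = 3.973 g CO₂ ÷ 44.009 g/mol = 0.090277 mol
mol H = 2 × 0.3485 g H₂O ÷ 18.015 g/mol = 0.038690 mol
mass O = 1.536 − (1.0843 + 0.039000) = 0.41268 g → mol O = 0.41268 ÷ 15.999 = 0.025794 mol
Divide by the smallest (0.025794 mol): C 3.500, H 1.500, O 1.000
Multiplying each by 2 gives whole numbers: C 7.00, H 3.00, O 2.00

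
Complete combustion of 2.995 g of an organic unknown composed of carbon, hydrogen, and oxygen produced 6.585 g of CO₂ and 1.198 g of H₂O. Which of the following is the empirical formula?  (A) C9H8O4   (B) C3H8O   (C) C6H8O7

(A) C9H8O4

mol C = 6.585 g CO₂ ÷ 44.009 g/mol = 0.14963 mol
mol H = 2 × 1.198 g H₂O ÷ 18.015 g/mol = 0.13300 mol
mass O = 2.995 − (1.7972 + 0.13406) = 1.0637 g → mol O = 1.0637 ÷ 15.999 = 0.066488 mol
Divide by the smallest (0.066488 mol): C 2.250, H 2.000, O 1.000
Multiplying each by 4 gives whole numbers: C 9.00, H 8.00, O 4.00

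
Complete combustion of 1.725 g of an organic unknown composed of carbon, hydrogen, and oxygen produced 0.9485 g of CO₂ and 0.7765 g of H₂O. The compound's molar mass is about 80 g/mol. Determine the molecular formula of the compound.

mol C = 0.9485 g CO₂ ÷ 44.009 g/mol = 0.021552 mol
mol H = 2 × 0.7765 g H₂O ÷ 18.015 g/mol = 0.086206 mol
mass O = 1.725 − (0.25887 + 0.086896) = 1.3792 g → mol O = 1.3792 ÷ 15.999 = 0.086208 mol
Divide by the smallest (0.021552 mol): C 1.000, H 4.000, O 4.000
Empirical formula: CH4O4
Empirical-formula mass = 80.04 g/mol; 80 ÷ 80.04 ≈ 1, so the molecular formula is CH4O4.

CH4O4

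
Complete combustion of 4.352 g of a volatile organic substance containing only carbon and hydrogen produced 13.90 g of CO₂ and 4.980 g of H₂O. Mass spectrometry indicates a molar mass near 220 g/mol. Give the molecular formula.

C16H28

mol C = 13.90 g CO₂ ÷ 44.009 g/mol = 0.31584 mol
mol H = 2 × 4.980 g H₂O ÷ 18.015 g/mol = 0.55287 mol
Divide by the smallest (0.31584 mol): C 1.000, H 1.750
Multiplying each by 4 gives whole numbers: C 4.00, H 7.00
Empirical formula: C4H7
Empirical-formula mass = 55.10 g/mol; 220 ÷ 55.10 ≈ 4, so the molecular formula is C16H28.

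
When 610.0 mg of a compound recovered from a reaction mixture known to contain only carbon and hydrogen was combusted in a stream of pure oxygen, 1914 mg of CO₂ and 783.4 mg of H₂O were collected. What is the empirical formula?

CH2

mol C = 1.914 g CO₂ ÷ 44.009 g/mol = 0.043491 mol
mol H = 2 × 0.7834 g H₂O ÷ 18.015 g/mol = 0.086972 mol
Divide by the smallest (0.043491 mol): C 1.000, H 2.000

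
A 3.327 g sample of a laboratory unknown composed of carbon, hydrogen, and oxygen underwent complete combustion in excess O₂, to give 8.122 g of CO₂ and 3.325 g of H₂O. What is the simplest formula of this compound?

C4H8O

mol C = 8.122 g CO₂ ÷ 44.009 g/mol = 0.18455 mol
mol H = 2 × 3.325 g H₂O ÷ 18.015 g/mol = 0.36914 mol
mass O = 3.327 − (2.2167 + 0.37209) = 0.73824 g → mol O = 0.73824 ÷ 15.999 = 0.046143 mol
Divide by the smallest (0.046143 mol): C 4.000, H 8.000, O 1.000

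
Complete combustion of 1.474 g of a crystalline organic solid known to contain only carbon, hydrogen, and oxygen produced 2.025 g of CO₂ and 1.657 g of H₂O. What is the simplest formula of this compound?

CH4O

mol C = 2.025 g CO₂ ÷ 44.009 g/mol = 0.046013 mol
mol H = 2 × 1.657 g H₂O ÷ 18.015 g/mol = 0.18396 mol
mass O = 1.474 − (0.55267 + 0.18543) = 0.73590 g → mol O = 0.73590 ÷ 15.999 = 0.045997 mol
Divide by the smallest (0.045997 mol): C 1.000, H 3.999, O 1.000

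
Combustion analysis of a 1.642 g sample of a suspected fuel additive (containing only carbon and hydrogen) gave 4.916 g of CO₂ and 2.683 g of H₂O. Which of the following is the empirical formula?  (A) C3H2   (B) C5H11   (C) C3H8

(C) C3H8

mol C = 4.916 g CO₂ ÷ 44.009 g/mol = 0.11170 mol
mol H = 2 × 2.683 g H₂O ÷ 18.015 g/mol = 0.29786 mol
Divide by the smallest (0.11170 mol): C 1.000, H 2.667
Multiplying each by 3 gives whole numbers: C 3.00, H 8.00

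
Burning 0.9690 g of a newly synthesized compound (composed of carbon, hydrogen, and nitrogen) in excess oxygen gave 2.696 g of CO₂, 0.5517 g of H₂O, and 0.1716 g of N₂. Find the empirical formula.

mol C = 2.696 g CO₂ ÷ 44.009 g/mol = 0.061260 mol
mol H = 2 × 0.5517 g H₂O ÷ 18.015 g/mol = 0.061249 mol
mol N = 2 × 0.1716 g N₂ ÷ 28.014 g/mol = 0.012251 mol
Divide by the smallest (0.012251 mol): C 5.000, H 4.999, N 1.000

C5H5N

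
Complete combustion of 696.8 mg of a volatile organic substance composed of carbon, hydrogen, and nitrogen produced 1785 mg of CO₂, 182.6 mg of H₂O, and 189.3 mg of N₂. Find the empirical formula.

mol C = 1.785 g CO₂ ÷ 44.009 g/mol = 0.040560 mol
mol H = 2 × 0.1826 g H₂O ÷ 18.015 g/mol = 0.020272 mol
mol N = 2 × 0.1893 g N₂ ÷ 28.014 g/mol = 0.013515 mol
Divide by the smallest (0.013515 mol): C 3.001, H 1.500, N 1.000
Multiplying each by 2 gives whole numbers: C 6.00, H 3.00, N 2.00

C6H3N2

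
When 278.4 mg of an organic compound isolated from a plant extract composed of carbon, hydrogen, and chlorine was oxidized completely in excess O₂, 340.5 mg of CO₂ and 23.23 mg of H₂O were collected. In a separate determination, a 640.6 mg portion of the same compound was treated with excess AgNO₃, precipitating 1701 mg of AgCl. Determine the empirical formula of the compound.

mol C = 0.3405 g CO₂ ÷ 44.009 g/mol = 0.0077371 mol
mol H = 2 × 0.02323 g H₂O ÷ 18.015 g/mol = 0.0025790 mol
From the AgCl data: mol Cl per gram of compound = (1.701 ÷ 143.318) ÷ 0.6406 = 0.018527 mol/g, so in the 0.2784 g combustion sample mol Cl = 0.0051581 mol
Divide by the smallest (0.0025790 mol): C 3.000, H 1.000, Cl 2.000

C3HCl2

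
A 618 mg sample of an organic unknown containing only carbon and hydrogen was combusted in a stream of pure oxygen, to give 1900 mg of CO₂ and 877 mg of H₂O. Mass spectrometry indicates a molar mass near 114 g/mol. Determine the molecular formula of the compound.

C8H18

mol C = 1.90 g CO₂ ÷ 44.009 g/mol = 0.04317 mol
mol H = 2 × 0.877 g H₂O ÷ 18.015 g/mol = 0.09736 mol
Divide by the smallest (0.04317 mol): C 1.000, H 2.255
Multiplying each by 4 gives whole numbers: C 4.00, H 9.02
Empirical formula: C4H9
Empirical-formula mass = 57.12 g/mol; 114 ÷ 57.12 ≈ 2, so the molecular formula is C8H18.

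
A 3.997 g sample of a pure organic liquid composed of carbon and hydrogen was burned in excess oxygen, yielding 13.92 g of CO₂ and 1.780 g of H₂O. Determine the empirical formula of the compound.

C8H5

mol C = 13.92 g CO₂ ÷ 44.009 g/mol = 0.31630 mol
mol H = 2 × 1.780 g H₂O ÷ 18.015 g/mol = 0.19761 mol
Divide by the smallest (0.19761 mol): C 1.601, H 1.000
Multiplying each by 5 gives whole numbers: C 8.00, H 5.00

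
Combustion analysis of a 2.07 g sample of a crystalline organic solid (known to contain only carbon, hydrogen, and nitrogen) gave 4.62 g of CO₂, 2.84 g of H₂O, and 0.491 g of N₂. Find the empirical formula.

mol C = 4.62 g CO₂ ÷ 44.009 g/mol = 0.1050 mol
mol H = 2 × 2.84 g H₂O ÷ 18.015 g/mol = 0.3153 mol
mol N = 2 × 0.491 g N₂ ÷ 28.014 g/mol = 0.03505 mol
Divide by the smallest (0.03505 mol): C 2.995, H 8.995, N 1.000

C3H9N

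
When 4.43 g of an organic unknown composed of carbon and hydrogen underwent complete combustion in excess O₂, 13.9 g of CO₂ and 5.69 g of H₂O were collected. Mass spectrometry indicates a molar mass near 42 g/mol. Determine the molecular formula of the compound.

C3H6

mol C = 13.9 g CO₂ ÷ 44.009 g/mol = 0.3158 mol
mol H = 2 × 5.69 g H₂O ÷ 18.015 g/mol = 0.6317 mol
Divide by the smallest (0.3158 mol): C 1.000, H 2.000
Empirical formula: CH2
Empirical-formula mass = 14.03 g/mol; 42 ÷ 14.03 ≈ 3, so the molecular formula is C3H6.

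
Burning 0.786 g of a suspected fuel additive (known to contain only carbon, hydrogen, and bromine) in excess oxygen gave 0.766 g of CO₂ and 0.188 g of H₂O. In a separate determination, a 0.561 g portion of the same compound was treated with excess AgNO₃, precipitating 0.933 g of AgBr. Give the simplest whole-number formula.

mol C = 0.766 g CO₂ ÷ 44.009 g/mol = 0.01741 mol
mol H = 2 × 0.188 g H₂O ÷ 18.015 g/mol = 0.02087 mol
From the AgBr data: mol Br per gram of compound = (0.933 ÷ 187.772) ÷ 0.561 = 0.008857 mol/g, so in the 0.786 g combustion sample mol Br = 0.006962 mol
Divide by the smallest (0.006962 mol): C 2.500, H 2.998, Br 1.000
Multiplying each by 2 gives whole numbers: C 5.00, H 6.00, Br 2.00

C5H6Br2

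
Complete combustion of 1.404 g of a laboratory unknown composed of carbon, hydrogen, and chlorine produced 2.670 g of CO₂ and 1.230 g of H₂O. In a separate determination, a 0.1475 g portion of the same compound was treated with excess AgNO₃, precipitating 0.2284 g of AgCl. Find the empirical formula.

mol C = 2.670 g CO₂ ÷ 44.009 g/mol = 0.060669 mol
mol H = 2 × 1.230 g H₂O ÷ 18.015 g/mol = 0.13655 mol
From the AgCl data: mol Cl per gram of compound = (0.2284 ÷ 143.318) ÷ 0.1475 = 0.010804 mol/g, so in the 1.404 g combustion sample mol Cl = 0.015169 mol
Divide by the smallest (0.015169 mol): C 3.999, H 9.002, Cl 1.000

C4H9Cl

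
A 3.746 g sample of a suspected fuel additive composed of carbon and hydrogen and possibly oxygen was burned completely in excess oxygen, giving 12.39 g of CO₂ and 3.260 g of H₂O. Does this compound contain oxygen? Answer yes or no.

mol C = 12.39 g CO₂ ÷ 44.009 g/mol = 0.28153 mol
mol H = 2 × 3.260 g H₂O ÷ 18.015 g/mol = 0.36192 mol
C and H together account for 3.7463 g — essentially the entire 3.746 g sample — so the compound contains no oxygen.

no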